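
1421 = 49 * 29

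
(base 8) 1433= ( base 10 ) 795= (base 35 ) mp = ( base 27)12c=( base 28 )10B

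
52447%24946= 2555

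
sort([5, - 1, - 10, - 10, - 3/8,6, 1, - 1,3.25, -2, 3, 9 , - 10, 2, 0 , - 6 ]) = [ - 10, - 10,  -  10, - 6, - 2,- 1, -1,-3/8,0, 1,2, 3, 3.25,5, 6,9]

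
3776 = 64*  59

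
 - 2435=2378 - 4813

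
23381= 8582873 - 8559492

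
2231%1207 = 1024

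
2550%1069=412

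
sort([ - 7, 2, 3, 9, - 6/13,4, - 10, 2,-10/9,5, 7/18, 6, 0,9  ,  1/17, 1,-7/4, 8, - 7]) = [ - 10 , - 7, - 7, - 7/4, - 10/9,-6/13, 0,1/17 , 7/18, 1, 2,2, 3 , 4, 5,  6, 8, 9,9]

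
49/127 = 49/127 = 0.39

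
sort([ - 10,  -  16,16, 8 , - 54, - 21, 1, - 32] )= [ - 54,-32, - 21, - 16, - 10,  1, 8, 16 ]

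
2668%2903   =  2668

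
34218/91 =34218/91 = 376.02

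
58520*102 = 5969040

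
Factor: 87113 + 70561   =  157674 = 2^1*3^1  *  11^1*2389^1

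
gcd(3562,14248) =3562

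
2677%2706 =2677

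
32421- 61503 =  - 29082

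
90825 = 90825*1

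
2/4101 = 2/4101= 0.00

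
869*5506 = 4784714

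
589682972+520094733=1109777705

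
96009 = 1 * 96009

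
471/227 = 471/227=2.07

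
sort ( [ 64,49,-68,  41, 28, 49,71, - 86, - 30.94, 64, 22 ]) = [- 86, - 68 ,  -  30.94, 22 , 28,  41, 49, 49,64, 64,71 ] 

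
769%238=55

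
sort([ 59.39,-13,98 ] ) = [ - 13,59.39,98 ]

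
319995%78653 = 5383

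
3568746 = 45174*79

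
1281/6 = 213 + 1/2= 213.50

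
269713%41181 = 22627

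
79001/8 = 79001/8 = 9875.12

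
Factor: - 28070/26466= -3^( - 1)*5^1*7^1*11^( - 1) = - 35/33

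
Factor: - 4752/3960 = -6/5= - 2^1*3^1*5^(-1 )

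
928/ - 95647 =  - 1 + 94719/95647= - 0.01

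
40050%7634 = 1880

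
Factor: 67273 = 67273^1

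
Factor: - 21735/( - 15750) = 69/50  =  2^( - 1 )*3^1*5^(- 2)*23^1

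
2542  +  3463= 6005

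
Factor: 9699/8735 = 3^1*5^ ( - 1 )*53^1*61^1* 1747^( - 1)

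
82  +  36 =118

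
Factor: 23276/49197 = 2^2 * 3^( - 1)*11^1 *31^(-1)= 44/93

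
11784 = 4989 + 6795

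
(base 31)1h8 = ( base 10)1496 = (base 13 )8b1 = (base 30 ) 1jq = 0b10111011000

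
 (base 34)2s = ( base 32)30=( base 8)140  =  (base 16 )60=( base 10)96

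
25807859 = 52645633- 26837774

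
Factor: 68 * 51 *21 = 2^2*3^2*7^1*17^2 = 72828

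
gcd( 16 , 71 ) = 1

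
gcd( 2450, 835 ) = 5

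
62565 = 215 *291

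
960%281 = 117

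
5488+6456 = 11944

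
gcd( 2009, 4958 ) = 1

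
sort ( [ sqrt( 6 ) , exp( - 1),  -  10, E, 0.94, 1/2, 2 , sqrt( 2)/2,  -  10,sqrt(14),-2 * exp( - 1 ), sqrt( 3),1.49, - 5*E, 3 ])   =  [ - 5*E, - 10,  -  10, - 2*exp(-1),exp ( - 1 ) , 1/2, sqrt ( 2 ) /2,  0.94, 1.49,sqrt (3 ),2, sqrt( 6), E, 3,sqrt ( 14) ]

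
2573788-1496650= 1077138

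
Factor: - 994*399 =  -  396606 = - 2^1* 3^1*7^2*19^1*71^1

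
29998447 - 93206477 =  - 63208030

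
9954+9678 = 19632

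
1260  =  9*140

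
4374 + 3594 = 7968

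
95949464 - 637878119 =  - 541928655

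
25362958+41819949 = 67182907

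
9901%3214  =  259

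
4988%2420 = 148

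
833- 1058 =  - 225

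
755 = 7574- 6819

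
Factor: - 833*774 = - 644742 = -2^1*3^2*7^2*17^1*43^1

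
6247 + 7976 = 14223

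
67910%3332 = 1270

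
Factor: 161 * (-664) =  - 2^3 * 7^1*23^1*83^1  =  - 106904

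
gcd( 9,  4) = 1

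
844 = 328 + 516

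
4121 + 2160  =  6281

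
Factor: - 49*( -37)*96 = 2^5*3^1*7^2*37^1 = 174048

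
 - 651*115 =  - 74865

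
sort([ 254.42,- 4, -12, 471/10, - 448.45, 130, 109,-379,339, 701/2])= [-448.45,  -  379, - 12 , - 4,471/10,109, 130 , 254.42, 339, 701/2]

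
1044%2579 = 1044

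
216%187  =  29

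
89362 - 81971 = 7391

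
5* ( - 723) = -3615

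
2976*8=23808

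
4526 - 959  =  3567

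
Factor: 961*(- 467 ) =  - 31^2*467^1 = - 448787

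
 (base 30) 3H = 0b1101011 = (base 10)107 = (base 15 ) 72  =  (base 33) 38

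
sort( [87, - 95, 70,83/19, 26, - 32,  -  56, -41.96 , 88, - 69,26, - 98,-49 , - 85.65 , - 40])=[ - 98, - 95,-85.65, - 69, - 56, - 49 ,-41.96, - 40, - 32, 83/19, 26, 26, 70 , 87,88]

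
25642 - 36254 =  - 10612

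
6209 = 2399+3810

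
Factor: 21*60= 2^2 * 3^2*5^1*7^1 = 1260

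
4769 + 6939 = 11708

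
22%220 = 22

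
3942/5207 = 3942/5207=   0.76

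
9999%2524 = 2427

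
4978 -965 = 4013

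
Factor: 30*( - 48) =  -1440 = - 2^5 * 3^2*5^1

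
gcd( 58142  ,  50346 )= 2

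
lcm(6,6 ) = 6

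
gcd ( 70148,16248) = 4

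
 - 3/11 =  - 3/11 = - 0.27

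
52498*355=18636790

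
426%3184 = 426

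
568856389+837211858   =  1406068247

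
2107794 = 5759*366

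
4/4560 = 1/1140 = 0.00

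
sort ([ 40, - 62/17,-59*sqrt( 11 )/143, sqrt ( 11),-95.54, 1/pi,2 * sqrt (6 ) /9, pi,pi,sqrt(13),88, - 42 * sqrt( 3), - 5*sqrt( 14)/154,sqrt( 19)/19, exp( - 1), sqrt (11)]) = [ - 95.54, - 42*sqrt( 3 ), - 62/17,-59 * sqrt( 11)/143, - 5*sqrt( 14)/154,sqrt (19)/19, 1/pi,exp( - 1),2*sqrt( 6 ) /9,pi,pi, sqrt(11 ), sqrt( 11),sqrt( 13), 40, 88]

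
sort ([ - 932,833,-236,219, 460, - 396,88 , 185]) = [ - 932,- 396,-236,88,  185,219,460,833]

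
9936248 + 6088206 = 16024454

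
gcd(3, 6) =3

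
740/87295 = 148/17459 = 0.01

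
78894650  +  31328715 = 110223365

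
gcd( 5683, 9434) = 1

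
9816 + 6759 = 16575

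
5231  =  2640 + 2591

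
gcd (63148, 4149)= 1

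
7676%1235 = 266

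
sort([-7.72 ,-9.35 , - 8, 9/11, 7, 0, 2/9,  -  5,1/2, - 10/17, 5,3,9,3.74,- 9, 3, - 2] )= [ - 9.35,-9,  -  8, - 7.72,-5 ,-2, - 10/17,0 , 2/9, 1/2 , 9/11, 3, 3 , 3.74 , 5, 7, 9]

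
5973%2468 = 1037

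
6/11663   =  6/11663 = 0.00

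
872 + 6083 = 6955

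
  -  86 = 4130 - 4216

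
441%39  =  12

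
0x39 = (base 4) 321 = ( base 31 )1Q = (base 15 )3c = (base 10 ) 57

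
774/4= 387/2= 193.50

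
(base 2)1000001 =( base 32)21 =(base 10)65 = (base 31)23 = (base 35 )1U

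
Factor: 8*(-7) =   -  2^3 *7^1 = -56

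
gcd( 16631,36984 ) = 1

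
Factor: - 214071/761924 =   -  2^( - 2 )*3^1*11^1*13^1 * 67^( - 1)*499^1 * 2843^ (-1)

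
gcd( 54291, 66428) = 1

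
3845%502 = 331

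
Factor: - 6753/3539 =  - 3^1*2251^1*3539^( - 1)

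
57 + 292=349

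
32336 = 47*688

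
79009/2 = 39504 + 1/2 = 39504.50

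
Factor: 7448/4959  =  2^3*3^( - 2)*7^2*29^( - 1 ) = 392/261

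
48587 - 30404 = 18183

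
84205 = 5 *16841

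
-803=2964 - 3767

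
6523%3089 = 345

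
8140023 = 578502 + 7561521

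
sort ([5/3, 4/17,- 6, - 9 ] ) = [ - 9, - 6,4/17, 5/3]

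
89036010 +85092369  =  174128379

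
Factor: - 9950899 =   -  7^1*17^1*83621^1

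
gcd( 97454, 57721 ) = 1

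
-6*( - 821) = 4926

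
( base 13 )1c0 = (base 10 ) 325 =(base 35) 9a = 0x145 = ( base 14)193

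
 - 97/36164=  - 97/36164=- 0.00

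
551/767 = 551/767 = 0.72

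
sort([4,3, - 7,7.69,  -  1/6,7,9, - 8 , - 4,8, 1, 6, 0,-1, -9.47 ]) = [ - 9.47, - 8,  -  7,-4, - 1,-1/6,0,1,3,4,6,7,7.69, 8 , 9 ]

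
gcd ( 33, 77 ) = 11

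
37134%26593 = 10541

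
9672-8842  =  830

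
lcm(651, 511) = 47523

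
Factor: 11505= 3^1*5^1*13^1*59^1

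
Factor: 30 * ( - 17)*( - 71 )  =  36210 = 2^1 * 3^1  *  5^1*17^1*71^1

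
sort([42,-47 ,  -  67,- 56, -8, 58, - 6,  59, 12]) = [ - 67,  -  56,-47, - 8, - 6,12, 42,58,  59]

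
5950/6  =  991+2/3 =991.67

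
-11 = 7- 18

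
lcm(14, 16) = 112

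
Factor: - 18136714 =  - 2^1*107^1*84751^1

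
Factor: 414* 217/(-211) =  - 89838/211 = -  2^1*3^2*7^1 * 23^1 * 31^1*211^(-1 ) 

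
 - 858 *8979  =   - 7703982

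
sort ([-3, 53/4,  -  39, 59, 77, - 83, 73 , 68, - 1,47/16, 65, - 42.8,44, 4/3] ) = [  -  83, - 42.8, - 39, - 3, - 1, 4/3 , 47/16, 53/4, 44, 59,65 , 68, 73, 77] 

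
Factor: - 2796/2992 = -699/748=-2^ (  -  2) * 3^1 * 11^ ( - 1)*17^(  -  1)*233^1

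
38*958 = 36404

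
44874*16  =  717984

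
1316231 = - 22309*( - 59)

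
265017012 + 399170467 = 664187479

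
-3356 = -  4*839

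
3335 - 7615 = - 4280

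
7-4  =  3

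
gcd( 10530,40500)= 810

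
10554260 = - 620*( - 17023 ) 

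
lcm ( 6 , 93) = 186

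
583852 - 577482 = 6370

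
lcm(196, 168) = 1176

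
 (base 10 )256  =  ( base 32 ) 80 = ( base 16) 100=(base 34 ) 7I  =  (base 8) 400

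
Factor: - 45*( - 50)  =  2250= 2^1*3^2* 5^3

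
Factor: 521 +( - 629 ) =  - 108 = - 2^2*3^3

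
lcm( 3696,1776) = 136752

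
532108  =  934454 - 402346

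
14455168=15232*949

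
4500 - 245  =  4255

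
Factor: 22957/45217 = 11^1*103^( - 1) * 439^( - 1)*2087^1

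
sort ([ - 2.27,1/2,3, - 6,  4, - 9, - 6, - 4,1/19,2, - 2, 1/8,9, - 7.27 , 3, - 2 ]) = [ - 9, - 7.27, - 6, - 6,-4, - 2.27,-2,-2,1/19,1/8, 1/2,2,3,3,4, 9 ] 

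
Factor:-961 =  -  31^2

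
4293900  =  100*42939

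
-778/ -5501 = 778/5501= 0.14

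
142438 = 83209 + 59229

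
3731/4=932 + 3/4= 932.75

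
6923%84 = 35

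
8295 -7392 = 903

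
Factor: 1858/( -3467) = -2^1*929^1*3467^( - 1)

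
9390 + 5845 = 15235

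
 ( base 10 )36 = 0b100100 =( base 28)18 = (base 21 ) 1F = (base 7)51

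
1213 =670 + 543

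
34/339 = 34/339=0.10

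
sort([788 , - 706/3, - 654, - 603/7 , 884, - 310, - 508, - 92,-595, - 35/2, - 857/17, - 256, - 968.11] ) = [ - 968.11, - 654, - 595 , - 508, - 310, - 256, - 706/3,- 92 ,- 603/7, - 857/17, - 35/2 , 788,884] 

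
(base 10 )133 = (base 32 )45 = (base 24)5d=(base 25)58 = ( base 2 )10000101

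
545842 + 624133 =1169975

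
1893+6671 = 8564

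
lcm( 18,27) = 54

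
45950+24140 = 70090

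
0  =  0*4631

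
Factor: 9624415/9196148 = 2^ ( - 2 )*5^1*13^( - 1 )*31^2*2003^1 * 176849^(  -  1)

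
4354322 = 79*55118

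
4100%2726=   1374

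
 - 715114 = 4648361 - 5363475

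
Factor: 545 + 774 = 1319 =1319^1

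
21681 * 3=65043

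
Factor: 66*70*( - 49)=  - 2^2*3^1*5^1 *7^3*11^1 = - 226380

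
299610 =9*33290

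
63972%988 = 740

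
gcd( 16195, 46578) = 1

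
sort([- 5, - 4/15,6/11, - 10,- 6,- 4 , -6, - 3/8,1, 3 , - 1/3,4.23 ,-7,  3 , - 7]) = [ - 10,-7, - 7 ,- 6,-6, - 5,- 4 , - 3/8 ,- 1/3,-4/15 , 6/11 , 1, 3,3, 4.23]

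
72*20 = 1440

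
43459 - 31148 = 12311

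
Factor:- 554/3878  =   - 1/7 = - 7^(-1)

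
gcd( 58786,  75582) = 8398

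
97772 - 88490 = 9282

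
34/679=34/679 = 0.05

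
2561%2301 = 260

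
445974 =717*622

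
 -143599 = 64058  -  207657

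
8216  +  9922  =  18138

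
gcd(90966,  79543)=1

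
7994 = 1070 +6924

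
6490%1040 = 250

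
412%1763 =412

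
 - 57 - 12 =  - 69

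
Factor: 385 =5^1*7^1* 11^1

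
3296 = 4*824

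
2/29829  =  2/29829  =  0.00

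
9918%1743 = 1203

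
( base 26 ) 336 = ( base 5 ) 31422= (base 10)2112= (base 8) 4100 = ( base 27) 2o6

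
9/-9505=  - 1 + 9496/9505  =  - 0.00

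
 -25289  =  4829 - 30118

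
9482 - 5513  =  3969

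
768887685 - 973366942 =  - 204479257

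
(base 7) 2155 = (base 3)1001201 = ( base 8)1407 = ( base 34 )mr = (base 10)775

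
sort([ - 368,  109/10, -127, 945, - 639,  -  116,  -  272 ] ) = [-639,  -  368,  -  272,-127  , - 116,109/10, 945]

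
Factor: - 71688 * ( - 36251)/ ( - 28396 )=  - 2^1 *3^1 * 29^1*31^(  -  1 )*103^1*229^( - 1 )*36251^1 = - 649690422/7099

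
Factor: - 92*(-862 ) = 2^3*23^1*431^1 = 79304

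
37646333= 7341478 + 30304855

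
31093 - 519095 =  - 488002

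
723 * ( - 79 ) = -57117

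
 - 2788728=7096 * ( - 393)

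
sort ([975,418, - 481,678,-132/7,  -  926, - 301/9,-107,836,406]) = [ - 926,- 481,-107, - 301/9,  -  132/7 , 406, 418,678,836, 975]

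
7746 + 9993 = 17739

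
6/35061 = 2/11687 = 0.00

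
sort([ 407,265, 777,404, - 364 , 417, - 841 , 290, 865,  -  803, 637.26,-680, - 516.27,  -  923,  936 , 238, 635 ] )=[-923, - 841, - 803, - 680,-516.27, - 364 , 238,265, 290, 404,  407,417 , 635,  637.26,777 , 865, 936 ] 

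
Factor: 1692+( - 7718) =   -  6026 = - 2^1*23^1*131^1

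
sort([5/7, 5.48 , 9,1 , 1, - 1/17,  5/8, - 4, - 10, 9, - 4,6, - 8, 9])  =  [ - 10, - 8, - 4, - 4, - 1/17, 5/8, 5/7 , 1, 1, 5.48, 6, 9,9,9 ]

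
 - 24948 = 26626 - 51574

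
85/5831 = 5/343 = 0.01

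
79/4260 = 79/4260 = 0.02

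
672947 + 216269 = 889216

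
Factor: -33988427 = - 11^1*3089857^1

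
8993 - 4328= 4665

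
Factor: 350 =2^1*5^2*7^1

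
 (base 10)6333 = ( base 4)1202331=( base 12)37b9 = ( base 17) 14F9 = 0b1100010111101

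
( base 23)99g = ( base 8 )11570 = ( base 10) 4984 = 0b1001101111000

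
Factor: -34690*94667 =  - 3283998230 = - 2^1*5^1*137^1*691^1* 3469^1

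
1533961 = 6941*221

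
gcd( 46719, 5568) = 87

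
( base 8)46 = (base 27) 1b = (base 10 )38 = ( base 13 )2C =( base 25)1d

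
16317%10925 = 5392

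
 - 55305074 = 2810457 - 58115531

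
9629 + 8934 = 18563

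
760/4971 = 760/4971 =0.15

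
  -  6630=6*( - 1105) 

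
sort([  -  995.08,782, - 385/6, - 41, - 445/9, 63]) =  [ - 995.08,-385/6, - 445/9, - 41,63, 782]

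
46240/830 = 4624/83  =  55.71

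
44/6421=44/6421 = 0.01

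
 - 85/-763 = 85/763 = 0.11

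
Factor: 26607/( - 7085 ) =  - 3^1*5^( - 1) * 7^2*13^ (-1 )*109^( - 1 ) * 181^1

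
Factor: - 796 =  - 2^2*199^1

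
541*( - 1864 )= - 1008424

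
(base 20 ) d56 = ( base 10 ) 5306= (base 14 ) 1d10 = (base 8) 12272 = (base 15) 188b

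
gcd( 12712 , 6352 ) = 8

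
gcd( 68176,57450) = 2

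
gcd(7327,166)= 1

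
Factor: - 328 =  - 2^3*41^1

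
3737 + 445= 4182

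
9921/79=125 + 46/79 = 125.58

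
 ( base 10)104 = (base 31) 3b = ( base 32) 38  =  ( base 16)68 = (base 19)59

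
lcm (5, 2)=10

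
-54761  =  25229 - 79990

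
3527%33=29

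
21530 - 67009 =-45479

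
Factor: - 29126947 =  - 23^1 * 1266389^1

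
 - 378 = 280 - 658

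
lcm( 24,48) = 48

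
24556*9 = 221004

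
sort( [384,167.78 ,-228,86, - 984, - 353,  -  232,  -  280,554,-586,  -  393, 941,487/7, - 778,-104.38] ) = [ - 984,-778, - 586, -393 , - 353, - 280, - 232, - 228, - 104.38, 487/7,86, 167.78,384,554,941 ]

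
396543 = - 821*( - 483)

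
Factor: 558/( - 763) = -2^1*3^2 * 7^( - 1)*31^1*109^(-1)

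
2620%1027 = 566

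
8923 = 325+8598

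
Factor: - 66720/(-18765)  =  32/9 = 2^5*3^( - 2)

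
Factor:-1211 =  - 7^1 *173^1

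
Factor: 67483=13^1  *29^1 * 179^1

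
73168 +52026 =125194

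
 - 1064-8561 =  - 9625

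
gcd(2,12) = 2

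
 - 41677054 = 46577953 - 88255007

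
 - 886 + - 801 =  - 1687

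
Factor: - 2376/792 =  - 3  =  - 3^1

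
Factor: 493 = 17^1*29^1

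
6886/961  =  7 + 159/961 = 7.17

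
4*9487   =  37948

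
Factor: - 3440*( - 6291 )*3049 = 65983530960=2^4*3^3*5^1 * 43^1*233^1*3049^1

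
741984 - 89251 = 652733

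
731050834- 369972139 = 361078695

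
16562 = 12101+4461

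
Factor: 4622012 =2^2*41^1*28183^1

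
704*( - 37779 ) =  - 26596416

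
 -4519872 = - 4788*944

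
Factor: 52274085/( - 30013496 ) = -2^(-3) * 3^1*5^1 *373^1*659^(  -  1 ) * 5693^( - 1 )*9343^1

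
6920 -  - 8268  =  15188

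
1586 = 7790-6204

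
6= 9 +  -3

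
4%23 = 4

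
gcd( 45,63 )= 9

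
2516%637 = 605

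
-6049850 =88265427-94315277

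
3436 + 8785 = 12221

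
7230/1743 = 2410/581 = 4.15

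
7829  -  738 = 7091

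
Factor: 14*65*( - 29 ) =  - 26390 = - 2^1*5^1*7^1*13^1*29^1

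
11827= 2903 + 8924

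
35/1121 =35/1121 = 0.03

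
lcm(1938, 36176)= 108528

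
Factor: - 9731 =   -  37^1*263^1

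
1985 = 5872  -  3887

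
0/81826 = 0 = 0.00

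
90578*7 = 634046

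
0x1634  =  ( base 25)929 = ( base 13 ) 2783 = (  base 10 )5684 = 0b1011000110100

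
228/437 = 12/23= 0.52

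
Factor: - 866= - 2^1*433^1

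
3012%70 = 2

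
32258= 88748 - 56490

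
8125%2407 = 904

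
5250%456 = 234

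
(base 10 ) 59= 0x3b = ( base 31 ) 1S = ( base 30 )1T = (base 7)113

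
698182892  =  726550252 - 28367360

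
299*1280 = 382720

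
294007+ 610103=904110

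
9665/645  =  1933/129 = 14.98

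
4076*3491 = 14229316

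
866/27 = 32 + 2/27 = 32.07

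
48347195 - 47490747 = 856448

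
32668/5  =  6533+3/5 = 6533.60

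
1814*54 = 97956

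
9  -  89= -80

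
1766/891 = 1766/891 = 1.98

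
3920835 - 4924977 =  - 1004142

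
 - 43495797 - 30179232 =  - 73675029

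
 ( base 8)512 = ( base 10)330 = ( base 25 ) d5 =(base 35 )9f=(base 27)c6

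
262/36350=131/18175 = 0.01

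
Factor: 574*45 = 25830 = 2^1 * 3^2*5^1 * 7^1*41^1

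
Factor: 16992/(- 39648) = - 3^1*7^( - 1) = -3/7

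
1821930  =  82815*22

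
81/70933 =81/70933 = 0.00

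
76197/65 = 76197/65 = 1172.26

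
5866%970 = 46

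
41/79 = 41/79 = 0.52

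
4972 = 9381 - 4409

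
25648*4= 102592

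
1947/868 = 2 + 211/868 = 2.24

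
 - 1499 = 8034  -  9533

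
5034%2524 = 2510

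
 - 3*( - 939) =2817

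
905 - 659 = 246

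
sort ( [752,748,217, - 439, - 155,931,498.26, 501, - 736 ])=[-736, - 439, - 155, 217, 498.26, 501,748,752, 931] 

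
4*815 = 3260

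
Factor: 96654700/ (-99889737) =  - 2^2*3^( - 1)*5^2*181^ (  -  1)*183959^( - 1)*966547^1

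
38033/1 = 38033 = 38033.00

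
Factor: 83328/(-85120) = - 93/95  =  - 3^1*5^(-1)*19^(-1)*31^1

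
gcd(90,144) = 18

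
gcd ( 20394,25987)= 1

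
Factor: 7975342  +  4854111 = 12829453 = 7^1*13^1*140983^1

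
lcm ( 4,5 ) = 20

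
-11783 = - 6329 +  - 5454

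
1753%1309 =444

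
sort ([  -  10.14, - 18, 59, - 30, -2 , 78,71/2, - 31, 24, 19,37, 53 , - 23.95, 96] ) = [ - 31, - 30, - 23.95,-18,-10.14, - 2,19,  24, 71/2,37, 53,59,78,  96] 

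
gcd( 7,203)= 7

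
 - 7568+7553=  - 15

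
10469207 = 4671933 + 5797274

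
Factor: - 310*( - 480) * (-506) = - 75292800 = -2^7 * 3^1*5^2 * 11^1*23^1*31^1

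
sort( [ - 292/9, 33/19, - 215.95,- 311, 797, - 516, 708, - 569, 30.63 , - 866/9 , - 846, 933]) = [  -  846, - 569, - 516, - 311, - 215.95, - 866/9, - 292/9,33/19, 30.63,708,  797,933]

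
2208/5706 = 368/951 = 0.39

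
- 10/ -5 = 2/1= 2.00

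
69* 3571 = 246399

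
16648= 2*8324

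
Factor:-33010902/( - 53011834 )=16505451/26505917=3^4*103^(-1 )*203771^1 * 257339^( - 1 )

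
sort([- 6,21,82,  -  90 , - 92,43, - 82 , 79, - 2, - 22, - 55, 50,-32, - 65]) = [ - 92 , - 90 , - 82,- 65 ,-55, -32,-22,  -  6,  -  2,21,43,  50,79, 82 ] 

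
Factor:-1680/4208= - 3^1*5^1*  7^1 * 263^ ( - 1 ) = - 105/263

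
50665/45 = 1125 + 8/9 = 1125.89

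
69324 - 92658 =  - 23334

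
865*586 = 506890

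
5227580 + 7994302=13221882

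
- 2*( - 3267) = 6534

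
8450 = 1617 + 6833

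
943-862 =81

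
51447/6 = 8574 + 1/2=8574.50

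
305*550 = 167750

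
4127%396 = 167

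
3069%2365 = 704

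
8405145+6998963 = 15404108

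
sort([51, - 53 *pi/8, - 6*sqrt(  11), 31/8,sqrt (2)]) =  [ - 53 * pi/8, - 6 * sqrt( 11), sqrt (2), 31/8, 51]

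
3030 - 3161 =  - 131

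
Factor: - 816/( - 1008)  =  3^( - 1)*7^ ( - 1 ) * 17^1 = 17/21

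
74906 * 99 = 7415694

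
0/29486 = 0 = 0.00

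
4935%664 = 287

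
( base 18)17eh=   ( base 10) 8369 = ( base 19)1439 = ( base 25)D9J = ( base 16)20B1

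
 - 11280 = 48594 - 59874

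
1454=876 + 578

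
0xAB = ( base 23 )7a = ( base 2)10101011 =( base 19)90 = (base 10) 171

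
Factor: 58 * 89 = 2^1*29^1*89^1 = 5162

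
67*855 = 57285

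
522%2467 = 522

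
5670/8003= 5670/8003 = 0.71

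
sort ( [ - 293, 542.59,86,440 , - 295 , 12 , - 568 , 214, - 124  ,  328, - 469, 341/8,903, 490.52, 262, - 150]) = [ - 568, - 469, - 295,-293, - 150,- 124,12, 341/8 , 86, 214,  262, 328,440 , 490.52 , 542.59,903 ]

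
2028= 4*507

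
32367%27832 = 4535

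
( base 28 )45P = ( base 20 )851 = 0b110011100101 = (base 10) 3301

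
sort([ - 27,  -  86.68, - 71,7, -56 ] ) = [ - 86.68, - 71,  -  56 , - 27, 7 ] 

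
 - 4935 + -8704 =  - 13639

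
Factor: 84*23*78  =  150696 = 2^3*3^2*7^1*13^1*23^1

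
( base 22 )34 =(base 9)77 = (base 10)70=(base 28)2E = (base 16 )46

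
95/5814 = 5/306= 0.02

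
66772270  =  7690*8683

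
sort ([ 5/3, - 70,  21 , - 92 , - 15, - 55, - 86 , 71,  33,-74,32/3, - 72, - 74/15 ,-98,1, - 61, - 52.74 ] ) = [ - 98, - 92,- 86 , - 74 ,-72, - 70 , - 61, - 55, - 52.74 ,- 15, - 74/15, 1,5/3, 32/3,  21, 33,71]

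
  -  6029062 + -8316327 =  - 14345389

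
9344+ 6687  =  16031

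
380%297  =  83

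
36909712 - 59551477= - 22641765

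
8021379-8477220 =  - 455841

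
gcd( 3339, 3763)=53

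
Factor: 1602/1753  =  2^1*3^2 * 89^1*1753^( - 1)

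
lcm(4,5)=20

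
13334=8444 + 4890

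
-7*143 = -1001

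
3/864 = 1/288=0.00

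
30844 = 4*7711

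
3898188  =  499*7812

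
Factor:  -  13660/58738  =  -2^1 * 5^1*43^( - 1) = -  10/43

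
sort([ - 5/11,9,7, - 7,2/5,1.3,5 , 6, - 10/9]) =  [- 7, - 10/9, - 5/11,2/5, 1.3,5, 6, 7, 9]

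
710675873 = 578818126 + 131857747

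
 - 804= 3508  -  4312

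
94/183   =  94/183 = 0.51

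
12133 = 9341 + 2792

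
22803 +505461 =528264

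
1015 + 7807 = 8822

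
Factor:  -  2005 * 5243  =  - 10512215  =  - 5^1  *7^2 * 107^1 * 401^1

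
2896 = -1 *( - 2896)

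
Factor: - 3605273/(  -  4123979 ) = 7^3*17^( - 1 )*23^1*367^(-1)*457^1 * 661^( - 1 ) 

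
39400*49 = 1930600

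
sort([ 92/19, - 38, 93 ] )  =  [-38, 92/19,  93]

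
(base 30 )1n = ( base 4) 311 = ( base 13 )41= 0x35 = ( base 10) 53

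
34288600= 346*99100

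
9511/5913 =9511/5913 = 1.61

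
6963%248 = 19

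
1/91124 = 1/91124  =  0.00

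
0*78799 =0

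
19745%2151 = 386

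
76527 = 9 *8503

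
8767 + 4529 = 13296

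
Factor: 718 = 2^1*359^1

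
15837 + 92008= 107845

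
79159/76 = 1041 + 43/76 = 1041.57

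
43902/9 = 4878 = 4878.00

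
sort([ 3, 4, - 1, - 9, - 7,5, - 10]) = [ - 10, - 9, -7, -1,3,4, 5]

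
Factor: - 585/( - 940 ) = 2^ (- 2)*3^2*13^1*47^( - 1) = 117/188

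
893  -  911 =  - 18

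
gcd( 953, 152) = 1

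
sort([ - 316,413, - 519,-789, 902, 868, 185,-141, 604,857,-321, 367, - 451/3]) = [ - 789, - 519, - 321, - 316, - 451/3, - 141,  185, 367, 413 , 604,857,868,902]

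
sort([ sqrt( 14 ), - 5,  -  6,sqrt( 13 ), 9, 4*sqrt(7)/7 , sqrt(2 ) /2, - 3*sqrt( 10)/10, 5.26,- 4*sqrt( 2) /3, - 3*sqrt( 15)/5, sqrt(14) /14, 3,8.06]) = [ - 6, - 5,-3*sqrt(15)/5, - 4  *  sqrt( 2)/3, -3*sqrt( 10 ) /10, sqrt(14)/14, sqrt(2)/2,4*sqrt(7 ) /7,3,sqrt(13),  sqrt(14),5.26,  8.06,9] 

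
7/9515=7/9515 = 0.00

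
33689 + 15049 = 48738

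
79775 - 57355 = 22420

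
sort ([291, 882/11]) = [ 882/11,291]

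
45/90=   1/2 =0.50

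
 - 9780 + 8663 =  - 1117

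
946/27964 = 473/13982 = 0.03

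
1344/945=1+19/45=1.42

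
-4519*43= - 194317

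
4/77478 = 2/38739= 0.00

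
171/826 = 171/826 = 0.21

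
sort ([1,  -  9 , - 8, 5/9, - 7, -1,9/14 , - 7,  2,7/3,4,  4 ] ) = [ - 9, - 8, - 7, - 7, - 1,5/9 , 9/14,1,2,7/3,4,4 ]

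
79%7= 2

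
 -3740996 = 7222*(-518) 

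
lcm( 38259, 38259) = 38259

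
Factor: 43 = 43^1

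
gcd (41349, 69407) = 1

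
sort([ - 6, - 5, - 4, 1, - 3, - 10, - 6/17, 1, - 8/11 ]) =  [ - 10, - 6, - 5, - 4 , - 3, -8/11, - 6/17,  1, 1] 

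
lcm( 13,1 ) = 13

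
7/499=7/499 = 0.01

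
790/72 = 10 + 35/36=10.97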